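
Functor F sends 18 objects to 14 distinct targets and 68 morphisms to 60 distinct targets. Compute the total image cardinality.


The image of F consists of distinct objects and distinct morphisms.
|Im(F)| on objects = 14
|Im(F)| on morphisms = 60
Total image cardinality = 14 + 60 = 74

74


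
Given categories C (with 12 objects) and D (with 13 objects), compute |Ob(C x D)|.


The product category C x D has objects that are pairs (c, d).
Number of pairs = |Ob(C)| * |Ob(D)| = 12 * 13 = 156

156


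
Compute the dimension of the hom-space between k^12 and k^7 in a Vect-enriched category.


In Vect-enriched categories, Hom(k^n, k^m) is the space of m x n matrices.
dim(Hom(k^12, k^7)) = 7 * 12 = 84

84


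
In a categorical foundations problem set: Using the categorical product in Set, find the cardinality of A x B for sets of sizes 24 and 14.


In Set, the product A x B is the Cartesian product.
By the universal property, |A x B| = |A| * |B|.
|A x B| = 24 * 14 = 336

336


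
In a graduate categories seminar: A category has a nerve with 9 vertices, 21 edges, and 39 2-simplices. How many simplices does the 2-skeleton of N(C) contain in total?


The 2-skeleton of the nerve N(C) consists of simplices in dimensions 0, 1, 2:
  |N(C)_0| = 9 (objects)
  |N(C)_1| = 21 (morphisms)
  |N(C)_2| = 39 (composable pairs)
Total = 9 + 21 + 39 = 69

69


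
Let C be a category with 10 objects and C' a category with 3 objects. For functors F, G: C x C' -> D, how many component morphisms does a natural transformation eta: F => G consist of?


A natural transformation eta: F => G assigns one component morphism per
object of the domain category.
The domain is the product category C x C', so
|Ob(C x C')| = |Ob(C)| * |Ob(C')| = 10 * 3 = 30.
Therefore eta has 30 component morphisms.

30


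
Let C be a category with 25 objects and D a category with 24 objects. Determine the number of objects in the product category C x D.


The product category C x D has objects that are pairs (c, d).
Number of pairs = |Ob(C)| * |Ob(D)| = 25 * 24 = 600

600


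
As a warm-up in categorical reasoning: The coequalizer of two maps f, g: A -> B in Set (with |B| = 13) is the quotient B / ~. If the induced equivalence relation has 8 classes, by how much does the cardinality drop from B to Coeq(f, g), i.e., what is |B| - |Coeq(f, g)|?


The coequalizer Coeq(f, g) = B / ~ has one element per equivalence class.
|B| = 13, |Coeq(f, g)| = 8.
|B| - |Coeq(f, g)| = 13 - 8 = 5.

5


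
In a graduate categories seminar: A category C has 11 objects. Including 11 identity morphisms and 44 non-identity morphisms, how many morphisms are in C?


Each object has an identity morphism, giving 11 identities.
Adding the 44 non-identity morphisms:
Total = 11 + 44 = 55

55


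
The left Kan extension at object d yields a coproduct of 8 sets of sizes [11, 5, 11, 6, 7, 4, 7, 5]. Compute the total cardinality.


Pointwise, the left Kan extension (Lan_F H)(d) is the colimit, indexed
by the comma category (F downarrow d), of H composed with the
projection (F downarrow d) -> C. Here that colimit is given
as a coproduct (disjoint union) of sets, so its cardinality is the
sum of the sizes of the summands.
Coproduct of sets with sizes: 11 + 5 + 11 + 6 + 7 + 4 + 7 + 5
= 56

56


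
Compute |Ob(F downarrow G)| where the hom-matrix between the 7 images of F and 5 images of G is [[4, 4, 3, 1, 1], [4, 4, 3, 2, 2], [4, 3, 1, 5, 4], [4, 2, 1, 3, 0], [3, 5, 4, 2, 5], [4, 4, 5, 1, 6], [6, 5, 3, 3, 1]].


Objects of (F downarrow G) are triples (a, b, h: F(a)->G(b)).
The count equals the sum of all entries in the hom-matrix.
sum(row 0) = 13
sum(row 1) = 15
sum(row 2) = 17
sum(row 3) = 10
sum(row 4) = 19
sum(row 5) = 20
sum(row 6) = 18
Grand total = 112

112


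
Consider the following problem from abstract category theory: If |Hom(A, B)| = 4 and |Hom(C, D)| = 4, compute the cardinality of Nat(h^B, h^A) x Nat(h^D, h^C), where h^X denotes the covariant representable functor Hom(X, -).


By the Yoneda lemma, Nat(h^B, h^A) is isomorphic to Hom(A, B),
so |Nat(h^B, h^A)| = |Hom(A, B)| and |Nat(h^D, h^C)| = |Hom(C, D)|.
|Hom(A, B)| = 4, |Hom(C, D)| = 4.
|Nat(h^B, h^A) x Nat(h^D, h^C)| = 4 * 4 = 16

16


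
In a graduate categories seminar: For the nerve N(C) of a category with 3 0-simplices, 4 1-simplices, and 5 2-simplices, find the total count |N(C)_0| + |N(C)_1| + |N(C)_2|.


The 2-skeleton of the nerve N(C) consists of simplices in dimensions 0, 1, 2:
  |N(C)_0| = 3 (objects)
  |N(C)_1| = 4 (morphisms)
  |N(C)_2| = 5 (composable pairs)
Total = 3 + 4 + 5 = 12

12


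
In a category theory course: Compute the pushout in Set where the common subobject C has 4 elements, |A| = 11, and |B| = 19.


The pushout A +_C B identifies the images of C in A and B.
|A +_C B| = |A| + |B| - |C| (for injections).
= 11 + 19 - 4 = 26

26


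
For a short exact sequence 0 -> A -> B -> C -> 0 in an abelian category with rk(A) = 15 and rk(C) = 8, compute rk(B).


For a short exact sequence 0 -> A -> B -> C -> 0,
rank is additive: rank(B) = rank(A) + rank(C).
rank(B) = 15 + 8 = 23

23


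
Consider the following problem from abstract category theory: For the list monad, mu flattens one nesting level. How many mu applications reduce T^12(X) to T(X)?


Each application of mu: T^2 -> T removes one layer of nesting.
Starting at depth 12 (i.e., T^12(X)), we need to reach T(X).
Number of mu applications = 12 - 1 = 11

11


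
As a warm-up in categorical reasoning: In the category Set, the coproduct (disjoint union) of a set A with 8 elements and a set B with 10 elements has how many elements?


In Set, the coproduct A + B is the disjoint union.
|A + B| = |A| + |B| = 8 + 10 = 18

18


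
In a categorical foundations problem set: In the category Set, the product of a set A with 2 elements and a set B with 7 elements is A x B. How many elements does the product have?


In Set, the product A x B is the Cartesian product.
By the universal property, |A x B| = |A| * |B|.
|A x B| = 2 * 7 = 14

14


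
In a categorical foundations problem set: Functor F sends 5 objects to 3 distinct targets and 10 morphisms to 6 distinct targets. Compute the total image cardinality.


The image of F consists of distinct objects and distinct morphisms.
|Im(F)| on objects = 3
|Im(F)| on morphisms = 6
Total image cardinality = 3 + 6 = 9

9


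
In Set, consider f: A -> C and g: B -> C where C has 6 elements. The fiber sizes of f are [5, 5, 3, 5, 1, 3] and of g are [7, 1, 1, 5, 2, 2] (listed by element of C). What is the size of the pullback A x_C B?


The pullback A x_C B consists of pairs (a, b) with f(a) = g(b).
For each element c in C, the fiber product has |f^-1(c)| * |g^-1(c)| elements.
Summing over C: 5 * 7 + 5 * 1 + 3 * 1 + 5 * 5 + 1 * 2 + 3 * 2
= 35 + 5 + 3 + 25 + 2 + 6 = 76

76


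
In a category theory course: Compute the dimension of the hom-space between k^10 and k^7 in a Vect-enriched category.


In Vect-enriched categories, Hom(k^n, k^m) is the space of m x n matrices.
dim(Hom(k^10, k^7)) = 7 * 10 = 70

70


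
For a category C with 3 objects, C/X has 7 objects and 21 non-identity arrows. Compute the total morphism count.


In the slice category C/X, objects are morphisms to X.
Identity morphisms: 7 (one per object of C/X).
Non-identity morphisms: 21.
Total = 7 + 21 = 28

28


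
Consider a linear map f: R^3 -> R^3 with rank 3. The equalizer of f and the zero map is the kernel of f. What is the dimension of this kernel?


The equalizer of f and the zero map is ker(f).
By the rank-nullity theorem: dim(ker(f)) = dim(domain) - rank(f).
dim(ker(f)) = 3 - 3 = 0

0


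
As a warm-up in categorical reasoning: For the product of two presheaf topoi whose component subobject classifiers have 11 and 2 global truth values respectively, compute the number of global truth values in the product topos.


In a product of presheaf topoi E_1 x E_2, the subobject classifier
is Omega = Omega_1 x Omega_2 (componentwise), so
|Omega(top)| = |Omega_1(top_1)| * |Omega_2(top_2)|.
= 11 * 2 = 22.

22


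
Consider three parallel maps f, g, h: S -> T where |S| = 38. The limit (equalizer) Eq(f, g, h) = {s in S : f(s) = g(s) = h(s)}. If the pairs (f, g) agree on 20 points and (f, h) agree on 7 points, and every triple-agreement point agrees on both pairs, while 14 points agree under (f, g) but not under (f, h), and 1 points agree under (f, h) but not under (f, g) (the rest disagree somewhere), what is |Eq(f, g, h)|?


Eq(f, g, h) is the triple-agreement set: points in S where all three
maps take the same value. Using inclusion-exclusion on the pairwise data:
Pair (f, g) agrees on 20 points; pair (f, h) on 7 points.
Points agreeing under (f, g) but not (f, h) = 14; under (f, h) but not (f, g) = 1.
Triple-agreement = agreement-in-(f, g) minus points that agree under (f, g) but not (f, h):
|Eq(f, g, h)| = 20 - 14 = 6
(cross-check via (f, h): 7 - 1 = 6.)

6


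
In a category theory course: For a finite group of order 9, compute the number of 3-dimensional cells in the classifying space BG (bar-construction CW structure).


In the bar-construction CW model of BG, the n-cells are indexed by
n-tuples [g_1|...|g_n] of non-identity elements of G (degenerate
simplices with some g_i = e do not contribute cells), so there are
(|G| - 1)^n n-cells.
For dim = 3 with |G| = 9:
cells = (9 - 1)^3 = 8^3 = 512

512


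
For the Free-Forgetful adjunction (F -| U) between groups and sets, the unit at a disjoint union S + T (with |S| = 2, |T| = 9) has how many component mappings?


The unit eta_X: X -> U(F(X)) of the Free-Forgetful adjunction
maps each element of X to a generator of F(X). For X = S + T (disjoint
union in Set), |S + T| = |S| + |T|.
Total mappings = 2 + 9 = 11.

11


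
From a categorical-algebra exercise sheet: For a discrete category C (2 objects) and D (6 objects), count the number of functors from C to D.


A functor from a discrete category C to D is determined by
where each object maps. Each of the 2 objects of C can map
to any of the 6 objects of D independently.
Number of functors = 6^2 = 36

36


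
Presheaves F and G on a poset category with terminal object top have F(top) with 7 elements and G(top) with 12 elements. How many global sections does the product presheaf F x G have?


Global sections of a presheaf on a poset with terminal top satisfy
Gamma(H) ~ H(top). Presheaves admit pointwise products, so
(F x G)(top) = F(top) x G(top) (Cartesian product).
|Gamma(F x G)| = |F(top)| * |G(top)| = 7 * 12 = 84.

84


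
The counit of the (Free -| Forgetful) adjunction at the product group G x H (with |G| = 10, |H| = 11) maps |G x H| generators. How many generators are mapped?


The counit epsilon_K: F(U(K)) -> K of the Free-Forgetful adjunction
maps |K| generators of F(U(K)) into K. For K = G x H (the product group),
|G x H| = |G| * |H|.
Total generators mapped = 10 * 11 = 110.

110


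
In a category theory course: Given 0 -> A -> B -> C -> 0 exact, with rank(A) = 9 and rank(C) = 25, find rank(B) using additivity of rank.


For a short exact sequence 0 -> A -> B -> C -> 0,
rank is additive: rank(B) = rank(A) + rank(C).
rank(B) = 9 + 25 = 34

34


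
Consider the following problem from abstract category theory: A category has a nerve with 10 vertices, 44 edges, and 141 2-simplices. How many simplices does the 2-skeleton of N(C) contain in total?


The 2-skeleton of the nerve N(C) consists of simplices in dimensions 0, 1, 2:
  |N(C)_0| = 10 (objects)
  |N(C)_1| = 44 (morphisms)
  |N(C)_2| = 141 (composable pairs)
Total = 10 + 44 + 141 = 195

195


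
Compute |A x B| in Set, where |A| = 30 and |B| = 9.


In Set, the product A x B is the Cartesian product.
By the universal property, |A x B| = |A| * |B|.
|A x B| = 30 * 9 = 270

270


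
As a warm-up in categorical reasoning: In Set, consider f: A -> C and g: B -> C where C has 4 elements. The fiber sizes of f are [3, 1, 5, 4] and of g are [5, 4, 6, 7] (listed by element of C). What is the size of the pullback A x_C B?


The pullback A x_C B consists of pairs (a, b) with f(a) = g(b).
For each element c in C, the fiber product has |f^-1(c)| * |g^-1(c)| elements.
Summing over C: 3 * 5 + 1 * 4 + 5 * 6 + 4 * 7
= 15 + 4 + 30 + 28 = 77

77


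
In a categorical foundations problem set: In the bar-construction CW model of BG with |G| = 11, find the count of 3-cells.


In the bar-construction CW model of BG, the n-cells are indexed by
n-tuples [g_1|...|g_n] of non-identity elements of G (degenerate
simplices with some g_i = e do not contribute cells), so there are
(|G| - 1)^n n-cells.
For dim = 3 with |G| = 11:
cells = (11 - 1)^3 = 10^3 = 1000

1000


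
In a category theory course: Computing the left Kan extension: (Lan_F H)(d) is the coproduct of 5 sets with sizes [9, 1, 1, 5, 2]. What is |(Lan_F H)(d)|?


Pointwise, the left Kan extension (Lan_F H)(d) is the colimit, indexed
by the comma category (F downarrow d), of H composed with the
projection (F downarrow d) -> C. Here that colimit is given
as a coproduct (disjoint union) of sets, so its cardinality is the
sum of the sizes of the summands.
Coproduct of sets with sizes: 9 + 1 + 1 + 5 + 2
= 18

18


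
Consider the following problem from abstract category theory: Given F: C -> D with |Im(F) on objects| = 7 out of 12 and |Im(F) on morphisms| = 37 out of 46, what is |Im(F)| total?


The image of F consists of distinct objects and distinct morphisms.
|Im(F)| on objects = 7
|Im(F)| on morphisms = 37
Total image cardinality = 7 + 37 = 44

44


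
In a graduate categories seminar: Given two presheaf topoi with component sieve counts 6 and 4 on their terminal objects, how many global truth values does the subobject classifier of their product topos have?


In a product of presheaf topoi E_1 x E_2, the subobject classifier
is Omega = Omega_1 x Omega_2 (componentwise), so
|Omega(top)| = |Omega_1(top_1)| * |Omega_2(top_2)|.
= 6 * 4 = 24.

24


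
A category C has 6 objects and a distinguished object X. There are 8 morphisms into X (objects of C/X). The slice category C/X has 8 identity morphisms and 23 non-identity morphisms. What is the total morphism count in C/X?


In the slice category C/X, objects are morphisms to X.
Identity morphisms: 8 (one per object of C/X).
Non-identity morphisms: 23.
Total = 8 + 23 = 31

31


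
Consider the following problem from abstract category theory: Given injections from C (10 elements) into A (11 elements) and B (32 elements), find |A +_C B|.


The pushout A +_C B identifies the images of C in A and B.
|A +_C B| = |A| + |B| - |C| (for injections).
= 11 + 32 - 10 = 33

33


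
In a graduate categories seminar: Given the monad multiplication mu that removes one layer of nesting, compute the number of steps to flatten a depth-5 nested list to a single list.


Each application of mu: T^2 -> T removes one layer of nesting.
Starting at depth 5 (i.e., T^5(X)), we need to reach T(X).
Number of mu applications = 5 - 1 = 4

4


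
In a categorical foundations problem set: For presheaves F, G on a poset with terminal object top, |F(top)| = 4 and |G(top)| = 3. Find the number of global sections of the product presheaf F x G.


Global sections of a presheaf on a poset with terminal top satisfy
Gamma(H) ~ H(top). Presheaves admit pointwise products, so
(F x G)(top) = F(top) x G(top) (Cartesian product).
|Gamma(F x G)| = |F(top)| * |G(top)| = 4 * 3 = 12.

12


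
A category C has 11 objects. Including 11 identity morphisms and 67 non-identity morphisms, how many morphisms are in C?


Each object has an identity morphism, giving 11 identities.
Adding the 67 non-identity morphisms:
Total = 11 + 67 = 78

78


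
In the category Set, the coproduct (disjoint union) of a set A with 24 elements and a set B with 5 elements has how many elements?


In Set, the coproduct A + B is the disjoint union.
|A + B| = |A| + |B| = 24 + 5 = 29

29


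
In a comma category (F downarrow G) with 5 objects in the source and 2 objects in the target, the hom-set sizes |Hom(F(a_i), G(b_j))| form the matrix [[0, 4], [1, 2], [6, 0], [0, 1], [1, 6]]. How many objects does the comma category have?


Objects of (F downarrow G) are triples (a, b, h: F(a)->G(b)).
The count equals the sum of all entries in the hom-matrix.
sum(row 0) = 4
sum(row 1) = 3
sum(row 2) = 6
sum(row 3) = 1
sum(row 4) = 7
Grand total = 21

21


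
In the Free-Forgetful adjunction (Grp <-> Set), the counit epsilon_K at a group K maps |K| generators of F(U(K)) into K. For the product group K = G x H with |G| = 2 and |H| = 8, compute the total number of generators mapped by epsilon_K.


The counit epsilon_K: F(U(K)) -> K of the Free-Forgetful adjunction
maps |K| generators of F(U(K)) into K. For K = G x H (the product group),
|G x H| = |G| * |H|.
Total generators mapped = 2 * 8 = 16.

16


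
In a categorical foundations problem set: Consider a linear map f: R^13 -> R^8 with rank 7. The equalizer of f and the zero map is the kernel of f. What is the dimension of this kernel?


The equalizer of f and the zero map is ker(f).
By the rank-nullity theorem: dim(ker(f)) = dim(domain) - rank(f).
dim(ker(f)) = 13 - 7 = 6

6


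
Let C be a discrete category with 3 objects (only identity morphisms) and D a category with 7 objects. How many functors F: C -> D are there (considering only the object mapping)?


A functor from a discrete category C to D is determined by
where each object maps. Each of the 3 objects of C can map
to any of the 7 objects of D independently.
Number of functors = 7^3 = 343

343


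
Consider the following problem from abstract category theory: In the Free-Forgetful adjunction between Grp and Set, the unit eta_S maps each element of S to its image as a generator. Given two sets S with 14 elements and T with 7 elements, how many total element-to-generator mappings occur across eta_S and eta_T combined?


The unit eta_X: X -> U(F(X)) of the Free-Forgetful adjunction
maps each element of X to a generator of F(X). For X = S + T (disjoint
union in Set), |S + T| = |S| + |T|.
Total mappings = 14 + 7 = 21.

21


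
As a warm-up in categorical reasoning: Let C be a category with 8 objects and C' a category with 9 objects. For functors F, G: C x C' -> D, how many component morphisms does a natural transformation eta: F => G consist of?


A natural transformation eta: F => G assigns one component morphism per
object of the domain category.
The domain is the product category C x C', so
|Ob(C x C')| = |Ob(C)| * |Ob(C')| = 8 * 9 = 72.
Therefore eta has 72 component morphisms.

72


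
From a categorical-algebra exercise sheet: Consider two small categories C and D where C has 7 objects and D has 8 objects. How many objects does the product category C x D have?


The product category C x D has objects that are pairs (c, d).
Number of pairs = |Ob(C)| * |Ob(D)| = 7 * 8 = 56

56


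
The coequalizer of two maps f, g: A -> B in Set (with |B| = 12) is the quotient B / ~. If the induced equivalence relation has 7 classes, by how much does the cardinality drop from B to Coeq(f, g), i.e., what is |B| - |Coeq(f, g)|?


The coequalizer Coeq(f, g) = B / ~ has one element per equivalence class.
|B| = 12, |Coeq(f, g)| = 7.
|B| - |Coeq(f, g)| = 12 - 7 = 5.

5


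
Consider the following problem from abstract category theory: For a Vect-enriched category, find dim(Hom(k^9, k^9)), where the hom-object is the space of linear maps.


In Vect-enriched categories, Hom(k^n, k^m) is the space of m x n matrices.
dim(Hom(k^9, k^9)) = 9 * 9 = 81

81


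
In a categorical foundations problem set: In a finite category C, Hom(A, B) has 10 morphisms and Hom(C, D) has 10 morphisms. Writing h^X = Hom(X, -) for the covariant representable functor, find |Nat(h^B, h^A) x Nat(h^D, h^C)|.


By the Yoneda lemma, Nat(h^B, h^A) is isomorphic to Hom(A, B),
so |Nat(h^B, h^A)| = |Hom(A, B)| and |Nat(h^D, h^C)| = |Hom(C, D)|.
|Hom(A, B)| = 10, |Hom(C, D)| = 10.
|Nat(h^B, h^A) x Nat(h^D, h^C)| = 10 * 10 = 100

100


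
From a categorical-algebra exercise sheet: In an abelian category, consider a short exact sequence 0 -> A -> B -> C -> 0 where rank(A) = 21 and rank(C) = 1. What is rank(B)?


For a short exact sequence 0 -> A -> B -> C -> 0,
rank is additive: rank(B) = rank(A) + rank(C).
rank(B) = 21 + 1 = 22

22


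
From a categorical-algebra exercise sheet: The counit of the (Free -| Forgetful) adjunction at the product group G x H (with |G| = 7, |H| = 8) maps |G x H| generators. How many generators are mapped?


The counit epsilon_K: F(U(K)) -> K of the Free-Forgetful adjunction
maps |K| generators of F(U(K)) into K. For K = G x H (the product group),
|G x H| = |G| * |H|.
Total generators mapped = 7 * 8 = 56.

56


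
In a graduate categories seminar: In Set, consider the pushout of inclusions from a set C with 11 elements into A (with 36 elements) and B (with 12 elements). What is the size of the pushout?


The pushout A +_C B identifies the images of C in A and B.
|A +_C B| = |A| + |B| - |C| (for injections).
= 36 + 12 - 11 = 37

37


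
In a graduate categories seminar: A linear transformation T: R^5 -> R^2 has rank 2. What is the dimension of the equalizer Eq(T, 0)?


The equalizer of f and the zero map is ker(f).
By the rank-nullity theorem: dim(ker(f)) = dim(domain) - rank(f).
dim(ker(f)) = 5 - 2 = 3

3


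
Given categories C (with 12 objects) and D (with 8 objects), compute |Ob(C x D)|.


The product category C x D has objects that are pairs (c, d).
Number of pairs = |Ob(C)| * |Ob(D)| = 12 * 8 = 96

96


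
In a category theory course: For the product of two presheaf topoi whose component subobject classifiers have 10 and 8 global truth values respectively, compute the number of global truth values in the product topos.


In a product of presheaf topoi E_1 x E_2, the subobject classifier
is Omega = Omega_1 x Omega_2 (componentwise), so
|Omega(top)| = |Omega_1(top_1)| * |Omega_2(top_2)|.
= 10 * 8 = 80.

80


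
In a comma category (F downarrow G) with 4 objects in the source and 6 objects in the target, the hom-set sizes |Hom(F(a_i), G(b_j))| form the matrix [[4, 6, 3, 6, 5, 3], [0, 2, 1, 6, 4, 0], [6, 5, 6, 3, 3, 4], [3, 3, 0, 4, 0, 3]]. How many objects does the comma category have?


Objects of (F downarrow G) are triples (a, b, h: F(a)->G(b)).
The count equals the sum of all entries in the hom-matrix.
sum(row 0) = 27
sum(row 1) = 13
sum(row 2) = 27
sum(row 3) = 13
Grand total = 80

80


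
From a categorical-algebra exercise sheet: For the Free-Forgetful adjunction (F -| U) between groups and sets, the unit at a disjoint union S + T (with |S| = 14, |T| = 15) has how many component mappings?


The unit eta_X: X -> U(F(X)) of the Free-Forgetful adjunction
maps each element of X to a generator of F(X). For X = S + T (disjoint
union in Set), |S + T| = |S| + |T|.
Total mappings = 14 + 15 = 29.

29


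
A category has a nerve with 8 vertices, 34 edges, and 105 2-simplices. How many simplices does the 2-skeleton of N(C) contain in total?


The 2-skeleton of the nerve N(C) consists of simplices in dimensions 0, 1, 2:
  |N(C)_0| = 8 (objects)
  |N(C)_1| = 34 (morphisms)
  |N(C)_2| = 105 (composable pairs)
Total = 8 + 34 + 105 = 147

147


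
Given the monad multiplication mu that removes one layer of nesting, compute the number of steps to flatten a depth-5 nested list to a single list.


Each application of mu: T^2 -> T removes one layer of nesting.
Starting at depth 5 (i.e., T^5(X)), we need to reach T(X).
Number of mu applications = 5 - 1 = 4

4


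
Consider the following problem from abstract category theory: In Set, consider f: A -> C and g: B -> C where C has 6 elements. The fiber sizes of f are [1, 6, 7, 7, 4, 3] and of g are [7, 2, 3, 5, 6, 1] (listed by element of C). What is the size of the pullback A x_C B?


The pullback A x_C B consists of pairs (a, b) with f(a) = g(b).
For each element c in C, the fiber product has |f^-1(c)| * |g^-1(c)| elements.
Summing over C: 1 * 7 + 6 * 2 + 7 * 3 + 7 * 5 + 4 * 6 + 3 * 1
= 7 + 12 + 21 + 35 + 24 + 3 = 102

102


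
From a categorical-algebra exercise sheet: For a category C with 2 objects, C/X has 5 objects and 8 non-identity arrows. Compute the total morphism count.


In the slice category C/X, objects are morphisms to X.
Identity morphisms: 5 (one per object of C/X).
Non-identity morphisms: 8.
Total = 5 + 8 = 13

13


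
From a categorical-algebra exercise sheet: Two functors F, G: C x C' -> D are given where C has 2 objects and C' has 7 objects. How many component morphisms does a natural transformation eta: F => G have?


A natural transformation eta: F => G assigns one component morphism per
object of the domain category.
The domain is the product category C x C', so
|Ob(C x C')| = |Ob(C)| * |Ob(C')| = 2 * 7 = 14.
Therefore eta has 14 component morphisms.

14


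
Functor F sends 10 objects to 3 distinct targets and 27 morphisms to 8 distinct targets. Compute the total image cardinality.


The image of F consists of distinct objects and distinct morphisms.
|Im(F)| on objects = 3
|Im(F)| on morphisms = 8
Total image cardinality = 3 + 8 = 11

11


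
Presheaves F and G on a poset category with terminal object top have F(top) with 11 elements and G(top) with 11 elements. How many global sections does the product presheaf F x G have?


Global sections of a presheaf on a poset with terminal top satisfy
Gamma(H) ~ H(top). Presheaves admit pointwise products, so
(F x G)(top) = F(top) x G(top) (Cartesian product).
|Gamma(F x G)| = |F(top)| * |G(top)| = 11 * 11 = 121.

121


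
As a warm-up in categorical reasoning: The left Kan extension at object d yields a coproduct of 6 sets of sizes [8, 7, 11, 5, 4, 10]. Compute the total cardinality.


Pointwise, the left Kan extension (Lan_F H)(d) is the colimit, indexed
by the comma category (F downarrow d), of H composed with the
projection (F downarrow d) -> C. Here that colimit is given
as a coproduct (disjoint union) of sets, so its cardinality is the
sum of the sizes of the summands.
Coproduct of sets with sizes: 8 + 7 + 11 + 5 + 4 + 10
= 45

45


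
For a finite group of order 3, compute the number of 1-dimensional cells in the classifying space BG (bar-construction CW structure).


In the bar-construction CW model of BG, the n-cells are indexed by
n-tuples [g_1|...|g_n] of non-identity elements of G (degenerate
simplices with some g_i = e do not contribute cells), so there are
(|G| - 1)^n n-cells.
For dim = 1 with |G| = 3:
cells = (3 - 1)^1 = 2^1 = 2

2


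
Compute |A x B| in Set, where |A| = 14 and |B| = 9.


In Set, the product A x B is the Cartesian product.
By the universal property, |A x B| = |A| * |B|.
|A x B| = 14 * 9 = 126

126


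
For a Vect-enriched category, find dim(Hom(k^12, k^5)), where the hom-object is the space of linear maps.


In Vect-enriched categories, Hom(k^n, k^m) is the space of m x n matrices.
dim(Hom(k^12, k^5)) = 5 * 12 = 60

60


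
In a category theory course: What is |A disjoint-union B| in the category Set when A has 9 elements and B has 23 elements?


In Set, the coproduct A + B is the disjoint union.
|A + B| = |A| + |B| = 9 + 23 = 32

32


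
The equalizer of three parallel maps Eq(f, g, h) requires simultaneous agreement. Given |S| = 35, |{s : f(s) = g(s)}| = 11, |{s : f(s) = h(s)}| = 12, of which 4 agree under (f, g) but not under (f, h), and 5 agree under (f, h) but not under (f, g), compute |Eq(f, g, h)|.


Eq(f, g, h) is the triple-agreement set: points in S where all three
maps take the same value. Using inclusion-exclusion on the pairwise data:
Pair (f, g) agrees on 11 points; pair (f, h) on 12 points.
Points agreeing under (f, g) but not (f, h) = 4; under (f, h) but not (f, g) = 5.
Triple-agreement = agreement-in-(f, g) minus points that agree under (f, g) but not (f, h):
|Eq(f, g, h)| = 11 - 4 = 7
(cross-check via (f, h): 12 - 5 = 7.)

7


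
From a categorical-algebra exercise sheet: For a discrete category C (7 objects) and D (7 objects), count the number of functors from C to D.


A functor from a discrete category C to D is determined by
where each object maps. Each of the 7 objects of C can map
to any of the 7 objects of D independently.
Number of functors = 7^7 = 823543

823543


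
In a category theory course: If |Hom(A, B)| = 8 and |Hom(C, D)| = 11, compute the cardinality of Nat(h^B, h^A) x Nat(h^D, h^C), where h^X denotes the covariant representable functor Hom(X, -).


By the Yoneda lemma, Nat(h^B, h^A) is isomorphic to Hom(A, B),
so |Nat(h^B, h^A)| = |Hom(A, B)| and |Nat(h^D, h^C)| = |Hom(C, D)|.
|Hom(A, B)| = 8, |Hom(C, D)| = 11.
|Nat(h^B, h^A) x Nat(h^D, h^C)| = 8 * 11 = 88

88


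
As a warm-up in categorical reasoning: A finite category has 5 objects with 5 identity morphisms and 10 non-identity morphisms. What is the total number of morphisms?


Each object has an identity morphism, giving 5 identities.
Adding the 10 non-identity morphisms:
Total = 5 + 10 = 15

15


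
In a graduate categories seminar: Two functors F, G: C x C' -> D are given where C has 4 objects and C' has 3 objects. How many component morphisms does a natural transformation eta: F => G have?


A natural transformation eta: F => G assigns one component morphism per
object of the domain category.
The domain is the product category C x C', so
|Ob(C x C')| = |Ob(C)| * |Ob(C')| = 4 * 3 = 12.
Therefore eta has 12 component morphisms.

12


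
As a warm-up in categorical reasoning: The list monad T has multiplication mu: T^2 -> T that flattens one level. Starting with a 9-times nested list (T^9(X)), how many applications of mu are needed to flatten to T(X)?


Each application of mu: T^2 -> T removes one layer of nesting.
Starting at depth 9 (i.e., T^9(X)), we need to reach T(X).
Number of mu applications = 9 - 1 = 8

8


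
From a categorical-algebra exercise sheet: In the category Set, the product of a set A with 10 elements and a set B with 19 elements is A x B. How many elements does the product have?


In Set, the product A x B is the Cartesian product.
By the universal property, |A x B| = |A| * |B|.
|A x B| = 10 * 19 = 190

190


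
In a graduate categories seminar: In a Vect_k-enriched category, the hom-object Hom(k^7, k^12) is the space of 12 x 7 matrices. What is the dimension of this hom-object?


In Vect-enriched categories, Hom(k^n, k^m) is the space of m x n matrices.
dim(Hom(k^7, k^12)) = 12 * 7 = 84

84


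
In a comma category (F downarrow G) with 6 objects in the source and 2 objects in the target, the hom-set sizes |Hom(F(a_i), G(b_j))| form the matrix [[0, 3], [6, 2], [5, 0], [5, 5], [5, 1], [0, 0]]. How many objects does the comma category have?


Objects of (F downarrow G) are triples (a, b, h: F(a)->G(b)).
The count equals the sum of all entries in the hom-matrix.
sum(row 0) = 3
sum(row 1) = 8
sum(row 2) = 5
sum(row 3) = 10
sum(row 4) = 6
sum(row 5) = 0
Grand total = 32

32


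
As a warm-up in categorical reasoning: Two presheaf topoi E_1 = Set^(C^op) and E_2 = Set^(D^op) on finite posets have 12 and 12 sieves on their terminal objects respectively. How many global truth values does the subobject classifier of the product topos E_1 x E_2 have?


In a product of presheaf topoi E_1 x E_2, the subobject classifier
is Omega = Omega_1 x Omega_2 (componentwise), so
|Omega(top)| = |Omega_1(top_1)| * |Omega_2(top_2)|.
= 12 * 12 = 144.

144


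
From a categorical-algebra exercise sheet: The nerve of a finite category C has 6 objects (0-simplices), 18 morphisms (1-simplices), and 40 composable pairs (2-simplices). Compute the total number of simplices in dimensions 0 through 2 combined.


The 2-skeleton of the nerve N(C) consists of simplices in dimensions 0, 1, 2:
  |N(C)_0| = 6 (objects)
  |N(C)_1| = 18 (morphisms)
  |N(C)_2| = 40 (composable pairs)
Total = 6 + 18 + 40 = 64

64


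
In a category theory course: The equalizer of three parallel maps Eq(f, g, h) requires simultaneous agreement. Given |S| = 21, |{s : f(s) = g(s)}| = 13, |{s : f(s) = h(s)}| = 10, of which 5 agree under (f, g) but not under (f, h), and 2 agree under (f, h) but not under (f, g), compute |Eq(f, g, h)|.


Eq(f, g, h) is the triple-agreement set: points in S where all three
maps take the same value. Using inclusion-exclusion on the pairwise data:
Pair (f, g) agrees on 13 points; pair (f, h) on 10 points.
Points agreeing under (f, g) but not (f, h) = 5; under (f, h) but not (f, g) = 2.
Triple-agreement = agreement-in-(f, g) minus points that agree under (f, g) but not (f, h):
|Eq(f, g, h)| = 13 - 5 = 8
(cross-check via (f, h): 10 - 2 = 8.)

8


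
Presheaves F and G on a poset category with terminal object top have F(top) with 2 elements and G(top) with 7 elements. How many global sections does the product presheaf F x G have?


Global sections of a presheaf on a poset with terminal top satisfy
Gamma(H) ~ H(top). Presheaves admit pointwise products, so
(F x G)(top) = F(top) x G(top) (Cartesian product).
|Gamma(F x G)| = |F(top)| * |G(top)| = 2 * 7 = 14.

14


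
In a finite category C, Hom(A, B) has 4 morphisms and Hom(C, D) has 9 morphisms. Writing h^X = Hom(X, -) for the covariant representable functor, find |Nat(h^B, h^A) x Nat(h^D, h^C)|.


By the Yoneda lemma, Nat(h^B, h^A) is isomorphic to Hom(A, B),
so |Nat(h^B, h^A)| = |Hom(A, B)| and |Nat(h^D, h^C)| = |Hom(C, D)|.
|Hom(A, B)| = 4, |Hom(C, D)| = 9.
|Nat(h^B, h^A) x Nat(h^D, h^C)| = 4 * 9 = 36

36


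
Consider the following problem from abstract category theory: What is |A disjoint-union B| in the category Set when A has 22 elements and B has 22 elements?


In Set, the coproduct A + B is the disjoint union.
|A + B| = |A| + |B| = 22 + 22 = 44

44


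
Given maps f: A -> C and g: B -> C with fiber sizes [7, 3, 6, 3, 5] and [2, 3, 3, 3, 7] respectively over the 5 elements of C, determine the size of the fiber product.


The pullback A x_C B consists of pairs (a, b) with f(a) = g(b).
For each element c in C, the fiber product has |f^-1(c)| * |g^-1(c)| elements.
Summing over C: 7 * 2 + 3 * 3 + 6 * 3 + 3 * 3 + 5 * 7
= 14 + 9 + 18 + 9 + 35 = 85

85


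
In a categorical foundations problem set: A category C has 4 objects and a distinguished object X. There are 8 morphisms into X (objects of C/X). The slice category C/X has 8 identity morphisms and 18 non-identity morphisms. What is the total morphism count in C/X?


In the slice category C/X, objects are morphisms to X.
Identity morphisms: 8 (one per object of C/X).
Non-identity morphisms: 18.
Total = 8 + 18 = 26

26


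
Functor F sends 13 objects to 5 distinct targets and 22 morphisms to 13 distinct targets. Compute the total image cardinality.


The image of F consists of distinct objects and distinct morphisms.
|Im(F)| on objects = 5
|Im(F)| on morphisms = 13
Total image cardinality = 5 + 13 = 18

18


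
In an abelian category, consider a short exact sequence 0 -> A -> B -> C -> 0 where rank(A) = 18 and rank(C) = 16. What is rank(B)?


For a short exact sequence 0 -> A -> B -> C -> 0,
rank is additive: rank(B) = rank(A) + rank(C).
rank(B) = 18 + 16 = 34

34


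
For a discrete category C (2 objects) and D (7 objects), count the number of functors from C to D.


A functor from a discrete category C to D is determined by
where each object maps. Each of the 2 objects of C can map
to any of the 7 objects of D independently.
Number of functors = 7^2 = 49

49


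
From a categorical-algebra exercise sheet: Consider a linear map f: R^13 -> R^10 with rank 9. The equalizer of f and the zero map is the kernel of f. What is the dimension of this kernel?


The equalizer of f and the zero map is ker(f).
By the rank-nullity theorem: dim(ker(f)) = dim(domain) - rank(f).
dim(ker(f)) = 13 - 9 = 4

4


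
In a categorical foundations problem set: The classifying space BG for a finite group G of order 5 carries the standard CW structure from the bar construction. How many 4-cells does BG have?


In the bar-construction CW model of BG, the n-cells are indexed by
n-tuples [g_1|...|g_n] of non-identity elements of G (degenerate
simplices with some g_i = e do not contribute cells), so there are
(|G| - 1)^n n-cells.
For dim = 4 with |G| = 5:
cells = (5 - 1)^4 = 4^4 = 256

256


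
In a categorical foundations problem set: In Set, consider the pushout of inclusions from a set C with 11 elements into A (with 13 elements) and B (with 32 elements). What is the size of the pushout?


The pushout A +_C B identifies the images of C in A and B.
|A +_C B| = |A| + |B| - |C| (for injections).
= 13 + 32 - 11 = 34

34


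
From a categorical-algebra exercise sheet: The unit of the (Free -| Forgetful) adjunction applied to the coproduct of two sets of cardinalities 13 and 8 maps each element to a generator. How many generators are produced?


The unit eta_X: X -> U(F(X)) of the Free-Forgetful adjunction
maps each element of X to a generator of F(X). For X = S + T (disjoint
union in Set), |S + T| = |S| + |T|.
Total mappings = 13 + 8 = 21.

21


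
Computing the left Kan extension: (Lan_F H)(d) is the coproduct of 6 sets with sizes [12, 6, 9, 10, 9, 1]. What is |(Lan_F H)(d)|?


Pointwise, the left Kan extension (Lan_F H)(d) is the colimit, indexed
by the comma category (F downarrow d), of H composed with the
projection (F downarrow d) -> C. Here that colimit is given
as a coproduct (disjoint union) of sets, so its cardinality is the
sum of the sizes of the summands.
Coproduct of sets with sizes: 12 + 6 + 9 + 10 + 9 + 1
= 47

47


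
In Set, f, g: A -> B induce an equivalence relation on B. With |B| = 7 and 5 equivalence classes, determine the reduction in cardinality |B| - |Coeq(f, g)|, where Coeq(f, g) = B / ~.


The coequalizer Coeq(f, g) = B / ~ has one element per equivalence class.
|B| = 7, |Coeq(f, g)| = 5.
|B| - |Coeq(f, g)| = 7 - 5 = 2.

2


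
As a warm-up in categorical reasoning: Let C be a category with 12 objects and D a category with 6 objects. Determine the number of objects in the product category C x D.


The product category C x D has objects that are pairs (c, d).
Number of pairs = |Ob(C)| * |Ob(D)| = 12 * 6 = 72

72


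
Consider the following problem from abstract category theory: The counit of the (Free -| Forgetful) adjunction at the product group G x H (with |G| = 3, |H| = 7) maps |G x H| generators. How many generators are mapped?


The counit epsilon_K: F(U(K)) -> K of the Free-Forgetful adjunction
maps |K| generators of F(U(K)) into K. For K = G x H (the product group),
|G x H| = |G| * |H|.
Total generators mapped = 3 * 7 = 21.

21


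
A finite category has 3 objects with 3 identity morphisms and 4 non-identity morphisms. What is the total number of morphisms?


Each object has an identity morphism, giving 3 identities.
Adding the 4 non-identity morphisms:
Total = 3 + 4 = 7

7


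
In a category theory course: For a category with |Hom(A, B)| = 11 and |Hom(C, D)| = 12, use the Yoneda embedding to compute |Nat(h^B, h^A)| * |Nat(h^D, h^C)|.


By the Yoneda lemma, Nat(h^B, h^A) is isomorphic to Hom(A, B),
so |Nat(h^B, h^A)| = |Hom(A, B)| and |Nat(h^D, h^C)| = |Hom(C, D)|.
|Hom(A, B)| = 11, |Hom(C, D)| = 12.
|Nat(h^B, h^A) x Nat(h^D, h^C)| = 11 * 12 = 132

132


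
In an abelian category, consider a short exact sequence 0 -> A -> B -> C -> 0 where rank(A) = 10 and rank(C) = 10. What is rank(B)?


For a short exact sequence 0 -> A -> B -> C -> 0,
rank is additive: rank(B) = rank(A) + rank(C).
rank(B) = 10 + 10 = 20

20


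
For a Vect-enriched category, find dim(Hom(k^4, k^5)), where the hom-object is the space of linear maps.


In Vect-enriched categories, Hom(k^n, k^m) is the space of m x n matrices.
dim(Hom(k^4, k^5)) = 5 * 4 = 20

20


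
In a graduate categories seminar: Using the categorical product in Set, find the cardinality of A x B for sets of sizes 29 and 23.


In Set, the product A x B is the Cartesian product.
By the universal property, |A x B| = |A| * |B|.
|A x B| = 29 * 23 = 667

667
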